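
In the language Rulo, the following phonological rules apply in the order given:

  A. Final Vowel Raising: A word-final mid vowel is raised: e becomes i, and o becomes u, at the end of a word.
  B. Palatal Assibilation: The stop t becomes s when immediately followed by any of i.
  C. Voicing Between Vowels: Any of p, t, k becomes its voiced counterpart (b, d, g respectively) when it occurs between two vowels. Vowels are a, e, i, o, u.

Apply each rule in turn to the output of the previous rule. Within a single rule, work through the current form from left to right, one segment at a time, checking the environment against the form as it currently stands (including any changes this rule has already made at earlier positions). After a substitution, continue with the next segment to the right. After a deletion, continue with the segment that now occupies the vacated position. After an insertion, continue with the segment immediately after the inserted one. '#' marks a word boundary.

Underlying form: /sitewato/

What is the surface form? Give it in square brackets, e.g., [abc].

A Final Vowel Raising: [sitewato] → [sitewatu]
B Palatal Assibilation: no change — [sitewatu]
C Voicing Between Vowels: [sitewatu] → [sidewadu]

[sidewadu]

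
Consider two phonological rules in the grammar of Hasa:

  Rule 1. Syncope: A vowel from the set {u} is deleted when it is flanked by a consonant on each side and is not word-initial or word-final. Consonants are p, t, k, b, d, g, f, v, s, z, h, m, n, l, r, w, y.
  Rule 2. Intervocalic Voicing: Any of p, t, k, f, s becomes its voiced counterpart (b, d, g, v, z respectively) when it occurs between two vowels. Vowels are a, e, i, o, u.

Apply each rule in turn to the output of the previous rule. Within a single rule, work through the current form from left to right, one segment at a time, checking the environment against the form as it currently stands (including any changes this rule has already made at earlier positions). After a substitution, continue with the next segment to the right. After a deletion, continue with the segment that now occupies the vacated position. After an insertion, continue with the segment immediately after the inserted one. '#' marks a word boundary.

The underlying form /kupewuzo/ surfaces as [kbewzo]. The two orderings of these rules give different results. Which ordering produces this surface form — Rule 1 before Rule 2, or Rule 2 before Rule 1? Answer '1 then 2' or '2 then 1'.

Order 1 then 2:
  1 Syncope: [kupewuzo] → [kpewzo]
  2 Intervocalic Voicing: no change — [kpewzo]
  result: [kpewzo]
Order 2 then 1:
  2 Intervocalic Voicing: [kupewuzo] → [kubewuzo]
  1 Syncope: [kubewuzo] → [kbewzo]
  result: [kbewzo]

2 then 1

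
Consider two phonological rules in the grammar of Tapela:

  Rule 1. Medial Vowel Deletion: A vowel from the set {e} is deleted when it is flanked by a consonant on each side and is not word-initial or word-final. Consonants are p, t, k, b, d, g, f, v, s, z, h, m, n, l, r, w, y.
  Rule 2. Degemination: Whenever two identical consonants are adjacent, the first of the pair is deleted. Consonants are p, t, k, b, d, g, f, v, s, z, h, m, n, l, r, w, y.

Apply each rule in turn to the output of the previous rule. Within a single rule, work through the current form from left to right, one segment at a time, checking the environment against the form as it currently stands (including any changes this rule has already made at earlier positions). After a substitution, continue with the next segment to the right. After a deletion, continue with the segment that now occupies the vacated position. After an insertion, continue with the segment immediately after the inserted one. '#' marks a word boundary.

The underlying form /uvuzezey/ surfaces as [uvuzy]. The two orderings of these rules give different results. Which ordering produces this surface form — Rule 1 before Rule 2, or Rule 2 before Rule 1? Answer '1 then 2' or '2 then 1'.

Order 1 then 2:
  1 Medial Vowel Deletion: [uvuzezey] → [uvuzzy]
  2 Degemination: [uvuzzy] → [uvuzy]
  result: [uvuzy]
Order 2 then 1:
  2 Degemination: no change — [uvuzezey]
  1 Medial Vowel Deletion: [uvuzezey] → [uvuzzy]
  result: [uvuzzy]

1 then 2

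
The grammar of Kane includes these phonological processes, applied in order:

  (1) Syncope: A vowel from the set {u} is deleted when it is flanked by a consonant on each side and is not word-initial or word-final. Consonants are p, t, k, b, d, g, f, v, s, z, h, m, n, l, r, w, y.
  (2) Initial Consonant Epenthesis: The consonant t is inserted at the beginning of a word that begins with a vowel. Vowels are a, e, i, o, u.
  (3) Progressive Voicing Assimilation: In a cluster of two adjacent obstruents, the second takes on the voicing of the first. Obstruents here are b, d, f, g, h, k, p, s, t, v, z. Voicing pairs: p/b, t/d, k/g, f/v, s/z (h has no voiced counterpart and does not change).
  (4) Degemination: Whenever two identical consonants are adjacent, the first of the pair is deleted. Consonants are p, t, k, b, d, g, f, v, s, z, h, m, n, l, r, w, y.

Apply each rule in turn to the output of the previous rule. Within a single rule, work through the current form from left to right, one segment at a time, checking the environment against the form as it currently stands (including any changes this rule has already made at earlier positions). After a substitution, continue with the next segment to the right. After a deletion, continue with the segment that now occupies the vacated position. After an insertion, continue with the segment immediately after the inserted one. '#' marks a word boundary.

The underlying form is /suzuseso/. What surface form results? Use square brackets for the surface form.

[seso]

(1) Syncope: [suzuseso] → [szseso]
(2) Initial Consonant Epenthesis: no change — [szseso]
(3) Progressive Voicing Assimilation: [szseso] → [ssseso]
(4) Degemination: [ssseso] → [seso]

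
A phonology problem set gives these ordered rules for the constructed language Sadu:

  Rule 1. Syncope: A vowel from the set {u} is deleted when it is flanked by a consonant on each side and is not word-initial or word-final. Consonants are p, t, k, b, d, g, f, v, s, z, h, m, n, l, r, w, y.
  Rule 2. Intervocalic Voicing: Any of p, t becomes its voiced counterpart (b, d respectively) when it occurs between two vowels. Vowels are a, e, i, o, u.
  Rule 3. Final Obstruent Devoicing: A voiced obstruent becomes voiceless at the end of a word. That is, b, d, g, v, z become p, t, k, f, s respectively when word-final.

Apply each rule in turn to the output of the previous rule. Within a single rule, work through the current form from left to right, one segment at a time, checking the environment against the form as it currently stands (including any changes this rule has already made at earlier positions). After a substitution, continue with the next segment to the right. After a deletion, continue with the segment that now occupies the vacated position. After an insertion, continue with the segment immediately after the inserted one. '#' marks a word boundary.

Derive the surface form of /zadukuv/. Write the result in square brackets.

Rule 1 Syncope: [zadukuv] → [zadkv]
Rule 2 Intervocalic Voicing: no change — [zadkv]
Rule 3 Final Obstruent Devoicing: [zadkv] → [zadkf]

[zadkf]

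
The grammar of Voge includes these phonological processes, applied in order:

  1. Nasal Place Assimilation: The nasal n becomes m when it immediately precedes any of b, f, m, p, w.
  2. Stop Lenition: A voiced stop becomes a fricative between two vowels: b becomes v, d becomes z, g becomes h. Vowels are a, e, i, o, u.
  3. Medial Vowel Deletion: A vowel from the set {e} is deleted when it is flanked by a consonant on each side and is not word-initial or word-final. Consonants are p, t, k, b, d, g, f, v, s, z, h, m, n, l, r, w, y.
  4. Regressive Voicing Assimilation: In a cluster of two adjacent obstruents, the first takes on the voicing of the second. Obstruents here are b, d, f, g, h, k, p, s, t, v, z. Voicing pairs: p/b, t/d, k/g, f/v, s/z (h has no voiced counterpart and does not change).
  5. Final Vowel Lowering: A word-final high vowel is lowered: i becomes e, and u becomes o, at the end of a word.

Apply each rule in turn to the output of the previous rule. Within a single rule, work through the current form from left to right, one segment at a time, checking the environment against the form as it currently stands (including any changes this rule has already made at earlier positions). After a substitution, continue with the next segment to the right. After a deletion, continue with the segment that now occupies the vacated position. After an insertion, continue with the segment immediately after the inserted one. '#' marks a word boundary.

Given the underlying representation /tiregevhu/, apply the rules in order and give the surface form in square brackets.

1 Nasal Place Assimilation: no change — [tiregevhu]
2 Stop Lenition: [tiregevhu] → [tirehevhu]
3 Medial Vowel Deletion: [tirehevhu] → [tirhvhu]
4 Regressive Voicing Assimilation: [tirhvhu] → [tirhfhu]
5 Final Vowel Lowering: [tirhfhu] → [tirhfho]

[tirhfho]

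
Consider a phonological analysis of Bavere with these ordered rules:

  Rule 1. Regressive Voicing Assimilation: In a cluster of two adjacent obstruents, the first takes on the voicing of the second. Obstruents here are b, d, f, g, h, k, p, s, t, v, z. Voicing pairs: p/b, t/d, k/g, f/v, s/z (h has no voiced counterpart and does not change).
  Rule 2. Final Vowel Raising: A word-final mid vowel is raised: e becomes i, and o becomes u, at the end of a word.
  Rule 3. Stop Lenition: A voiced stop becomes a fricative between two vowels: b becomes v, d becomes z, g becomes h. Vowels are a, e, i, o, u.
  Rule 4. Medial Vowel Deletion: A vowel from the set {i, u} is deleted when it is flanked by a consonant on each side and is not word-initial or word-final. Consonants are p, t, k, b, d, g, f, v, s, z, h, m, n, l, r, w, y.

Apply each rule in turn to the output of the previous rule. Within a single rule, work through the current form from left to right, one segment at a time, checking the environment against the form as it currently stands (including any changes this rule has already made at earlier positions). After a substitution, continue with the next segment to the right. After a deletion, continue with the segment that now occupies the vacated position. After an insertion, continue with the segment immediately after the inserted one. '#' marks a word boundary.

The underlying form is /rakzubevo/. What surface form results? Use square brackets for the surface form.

[ragzvevu]

Rule 1 Regressive Voicing Assimilation: [rakzubevo] → [ragzubevo]
Rule 2 Final Vowel Raising: [ragzubevo] → [ragzubevu]
Rule 3 Stop Lenition: [ragzubevu] → [ragzuvevu]
Rule 4 Medial Vowel Deletion: [ragzuvevu] → [ragzvevu]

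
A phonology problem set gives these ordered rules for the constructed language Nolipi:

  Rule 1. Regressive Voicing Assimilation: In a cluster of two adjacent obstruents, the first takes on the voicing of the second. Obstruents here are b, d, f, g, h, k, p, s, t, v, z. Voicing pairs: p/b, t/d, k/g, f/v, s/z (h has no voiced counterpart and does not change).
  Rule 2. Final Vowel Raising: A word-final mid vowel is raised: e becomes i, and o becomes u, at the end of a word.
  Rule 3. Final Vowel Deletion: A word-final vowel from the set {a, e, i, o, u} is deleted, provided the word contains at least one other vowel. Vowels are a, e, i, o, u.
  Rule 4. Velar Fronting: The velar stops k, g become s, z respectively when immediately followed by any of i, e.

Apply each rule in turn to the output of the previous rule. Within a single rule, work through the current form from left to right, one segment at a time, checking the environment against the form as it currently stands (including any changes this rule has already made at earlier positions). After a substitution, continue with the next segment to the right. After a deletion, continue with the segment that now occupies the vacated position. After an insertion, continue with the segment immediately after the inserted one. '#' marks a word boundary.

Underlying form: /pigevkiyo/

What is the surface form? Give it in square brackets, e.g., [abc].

[pizefsiy]

Rule 1 Regressive Voicing Assimilation: [pigevkiyo] → [pigefkiyo]
Rule 2 Final Vowel Raising: [pigefkiyo] → [pigefkiyu]
Rule 3 Final Vowel Deletion: [pigefkiyu] → [pigefkiy]
Rule 4 Velar Fronting: [pigefkiy] → [pizefsiy]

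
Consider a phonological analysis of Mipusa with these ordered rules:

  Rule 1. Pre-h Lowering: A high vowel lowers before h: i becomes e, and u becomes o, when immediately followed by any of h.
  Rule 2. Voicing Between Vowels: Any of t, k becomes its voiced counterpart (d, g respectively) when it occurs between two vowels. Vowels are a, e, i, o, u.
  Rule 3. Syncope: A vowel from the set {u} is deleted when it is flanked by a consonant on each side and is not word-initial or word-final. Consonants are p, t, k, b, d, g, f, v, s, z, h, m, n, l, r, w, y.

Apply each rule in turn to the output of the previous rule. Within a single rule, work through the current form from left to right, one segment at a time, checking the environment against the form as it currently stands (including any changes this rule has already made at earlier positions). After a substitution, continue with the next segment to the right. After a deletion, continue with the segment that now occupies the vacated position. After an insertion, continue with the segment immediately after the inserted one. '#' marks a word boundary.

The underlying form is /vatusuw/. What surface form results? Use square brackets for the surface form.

[vadsw]

Rule 1 Pre-h Lowering: no change — [vatusuw]
Rule 2 Voicing Between Vowels: [vatusuw] → [vadusuw]
Rule 3 Syncope: [vadusuw] → [vadsw]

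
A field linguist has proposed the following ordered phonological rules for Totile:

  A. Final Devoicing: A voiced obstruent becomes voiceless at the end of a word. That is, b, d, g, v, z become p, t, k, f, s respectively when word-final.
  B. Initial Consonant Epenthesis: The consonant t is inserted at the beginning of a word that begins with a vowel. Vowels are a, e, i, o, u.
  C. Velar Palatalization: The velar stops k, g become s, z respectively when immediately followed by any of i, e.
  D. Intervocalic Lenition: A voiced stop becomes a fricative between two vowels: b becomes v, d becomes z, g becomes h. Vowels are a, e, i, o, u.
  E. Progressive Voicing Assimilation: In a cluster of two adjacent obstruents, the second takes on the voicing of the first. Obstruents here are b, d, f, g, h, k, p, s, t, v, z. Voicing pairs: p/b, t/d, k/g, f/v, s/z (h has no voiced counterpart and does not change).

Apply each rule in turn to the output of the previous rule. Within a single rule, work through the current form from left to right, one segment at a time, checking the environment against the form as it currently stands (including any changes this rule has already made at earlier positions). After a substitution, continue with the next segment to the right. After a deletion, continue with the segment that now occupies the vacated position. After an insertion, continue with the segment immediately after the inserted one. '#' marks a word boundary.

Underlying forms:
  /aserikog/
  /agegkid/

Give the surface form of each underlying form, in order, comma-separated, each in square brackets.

[taserikok], [tazegzit]

/aserikog/:
  A Final Devoicing: [aserikog] → [aserikok]
  B Initial Consonant Epenthesis: [aserikok] → [taserikok]
  C Velar Palatalization: no change — [taserikok]
  D Intervocalic Lenition: no change — [taserikok]
  E Progressive Voicing Assimilation: no change — [taserikok]
/agegkid/:
  A Final Devoicing: [agegkid] → [agegkit]
  B Initial Consonant Epenthesis: [agegkit] → [tagegkit]
  C Velar Palatalization: [tagegkit] → [tazegsit]
  D Intervocalic Lenition: no change — [tazegsit]
  E Progressive Voicing Assimilation: [tazegsit] → [tazegzit]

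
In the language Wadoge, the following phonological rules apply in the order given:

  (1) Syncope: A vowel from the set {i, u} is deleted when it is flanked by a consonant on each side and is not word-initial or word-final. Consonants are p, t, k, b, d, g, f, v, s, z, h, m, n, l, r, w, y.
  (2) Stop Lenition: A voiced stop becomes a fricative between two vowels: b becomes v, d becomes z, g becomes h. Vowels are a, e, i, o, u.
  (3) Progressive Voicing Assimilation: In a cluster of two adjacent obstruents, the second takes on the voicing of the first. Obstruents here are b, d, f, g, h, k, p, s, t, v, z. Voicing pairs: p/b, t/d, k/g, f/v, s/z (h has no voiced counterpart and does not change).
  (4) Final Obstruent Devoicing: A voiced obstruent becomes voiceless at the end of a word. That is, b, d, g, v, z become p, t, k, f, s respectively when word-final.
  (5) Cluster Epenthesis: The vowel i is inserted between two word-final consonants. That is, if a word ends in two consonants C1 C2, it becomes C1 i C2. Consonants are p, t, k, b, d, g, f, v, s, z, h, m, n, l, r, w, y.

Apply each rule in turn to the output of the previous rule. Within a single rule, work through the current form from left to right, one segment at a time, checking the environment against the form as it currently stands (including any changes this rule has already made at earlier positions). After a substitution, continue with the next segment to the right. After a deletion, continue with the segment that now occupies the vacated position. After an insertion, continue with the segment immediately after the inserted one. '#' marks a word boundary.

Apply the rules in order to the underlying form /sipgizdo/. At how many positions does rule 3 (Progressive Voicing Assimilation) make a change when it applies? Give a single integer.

(1) Syncope: [sipgizdo] → [spgzdo]
(2) Stop Lenition: no change — [spgzdo]
(3) Progressive Voicing Assimilation: [spgzdo] → [spksto]
(4) Final Obstruent Devoicing: no change — [spksto]
(5) Cluster Epenthesis: no change — [spksto]
Rule 3 changed 3 position(s).

3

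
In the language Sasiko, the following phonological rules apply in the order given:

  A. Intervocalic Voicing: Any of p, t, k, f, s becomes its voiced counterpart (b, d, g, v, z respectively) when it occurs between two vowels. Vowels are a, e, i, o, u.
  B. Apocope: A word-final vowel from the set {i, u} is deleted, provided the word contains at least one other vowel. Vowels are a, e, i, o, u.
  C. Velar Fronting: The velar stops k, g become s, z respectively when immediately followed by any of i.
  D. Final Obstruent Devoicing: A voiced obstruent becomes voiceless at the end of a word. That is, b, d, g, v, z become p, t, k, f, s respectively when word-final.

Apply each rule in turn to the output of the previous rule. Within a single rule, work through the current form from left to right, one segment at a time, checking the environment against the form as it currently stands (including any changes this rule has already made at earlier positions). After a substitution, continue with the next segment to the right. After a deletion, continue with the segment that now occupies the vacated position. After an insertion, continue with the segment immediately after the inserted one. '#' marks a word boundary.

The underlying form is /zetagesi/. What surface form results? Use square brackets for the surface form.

A Intervocalic Voicing: [zetagesi] → [zedagezi]
B Apocope: [zedagezi] → [zedagez]
C Velar Fronting: no change — [zedagez]
D Final Obstruent Devoicing: [zedagez] → [zedages]

[zedages]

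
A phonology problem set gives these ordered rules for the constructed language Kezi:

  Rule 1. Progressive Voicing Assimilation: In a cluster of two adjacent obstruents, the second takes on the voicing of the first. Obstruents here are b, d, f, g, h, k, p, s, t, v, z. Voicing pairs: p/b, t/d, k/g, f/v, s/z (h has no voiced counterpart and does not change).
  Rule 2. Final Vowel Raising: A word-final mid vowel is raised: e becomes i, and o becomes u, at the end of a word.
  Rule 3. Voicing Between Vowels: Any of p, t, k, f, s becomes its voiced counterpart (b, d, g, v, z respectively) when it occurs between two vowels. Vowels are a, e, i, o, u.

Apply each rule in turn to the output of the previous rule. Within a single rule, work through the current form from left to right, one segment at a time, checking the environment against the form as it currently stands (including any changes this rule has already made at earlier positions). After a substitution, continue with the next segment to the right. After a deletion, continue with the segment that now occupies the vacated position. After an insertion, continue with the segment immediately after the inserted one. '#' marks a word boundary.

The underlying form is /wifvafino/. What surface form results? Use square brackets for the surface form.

Rule 1 Progressive Voicing Assimilation: [wifvafino] → [wiffafino]
Rule 2 Final Vowel Raising: [wiffafino] → [wiffafinu]
Rule 3 Voicing Between Vowels: [wiffafinu] → [wiffavinu]

[wiffavinu]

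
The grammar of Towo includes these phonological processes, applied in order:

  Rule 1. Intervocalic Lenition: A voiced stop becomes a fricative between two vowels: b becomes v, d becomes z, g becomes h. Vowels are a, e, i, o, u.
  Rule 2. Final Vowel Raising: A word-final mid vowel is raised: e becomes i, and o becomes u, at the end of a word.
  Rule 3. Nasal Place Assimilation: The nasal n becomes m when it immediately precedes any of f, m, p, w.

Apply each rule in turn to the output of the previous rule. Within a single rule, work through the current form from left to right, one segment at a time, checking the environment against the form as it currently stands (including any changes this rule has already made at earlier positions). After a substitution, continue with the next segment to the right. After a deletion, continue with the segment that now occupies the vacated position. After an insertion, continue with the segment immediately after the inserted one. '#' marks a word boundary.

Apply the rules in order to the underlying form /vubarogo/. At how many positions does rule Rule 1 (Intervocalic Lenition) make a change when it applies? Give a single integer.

Rule 1 Intervocalic Lenition: [vubarogo] → [vuvaroho]
Rule 2 Final Vowel Raising: [vuvaroho] → [vuvarohu]
Rule 3 Nasal Place Assimilation: no change — [vuvarohu]
Rule Rule 1 changed 2 position(s).

2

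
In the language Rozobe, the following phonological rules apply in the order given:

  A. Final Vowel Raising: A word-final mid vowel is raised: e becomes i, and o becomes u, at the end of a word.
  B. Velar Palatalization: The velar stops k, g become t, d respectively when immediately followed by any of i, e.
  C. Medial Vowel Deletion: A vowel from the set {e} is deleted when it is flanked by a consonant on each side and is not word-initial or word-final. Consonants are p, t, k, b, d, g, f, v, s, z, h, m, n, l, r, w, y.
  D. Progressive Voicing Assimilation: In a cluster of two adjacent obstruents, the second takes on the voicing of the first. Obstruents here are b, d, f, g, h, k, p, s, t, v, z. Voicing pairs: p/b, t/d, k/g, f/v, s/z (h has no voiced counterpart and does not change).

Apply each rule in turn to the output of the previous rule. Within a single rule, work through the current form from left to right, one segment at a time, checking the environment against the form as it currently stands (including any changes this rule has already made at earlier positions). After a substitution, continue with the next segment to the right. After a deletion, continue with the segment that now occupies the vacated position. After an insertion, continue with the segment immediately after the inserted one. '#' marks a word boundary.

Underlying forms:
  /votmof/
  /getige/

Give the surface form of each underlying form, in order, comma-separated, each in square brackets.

/votmof/:
  A Final Vowel Raising: no change — [votmof]
  B Velar Palatalization: no change — [votmof]
  C Medial Vowel Deletion: no change — [votmof]
  D Progressive Voicing Assimilation: no change — [votmof]
/getige/:
  A Final Vowel Raising: [getige] → [getigi]
  B Velar Palatalization: [getigi] → [detidi]
  C Medial Vowel Deletion: [detidi] → [dtidi]
  D Progressive Voicing Assimilation: [dtidi] → [ddidi]

[votmof], [ddidi]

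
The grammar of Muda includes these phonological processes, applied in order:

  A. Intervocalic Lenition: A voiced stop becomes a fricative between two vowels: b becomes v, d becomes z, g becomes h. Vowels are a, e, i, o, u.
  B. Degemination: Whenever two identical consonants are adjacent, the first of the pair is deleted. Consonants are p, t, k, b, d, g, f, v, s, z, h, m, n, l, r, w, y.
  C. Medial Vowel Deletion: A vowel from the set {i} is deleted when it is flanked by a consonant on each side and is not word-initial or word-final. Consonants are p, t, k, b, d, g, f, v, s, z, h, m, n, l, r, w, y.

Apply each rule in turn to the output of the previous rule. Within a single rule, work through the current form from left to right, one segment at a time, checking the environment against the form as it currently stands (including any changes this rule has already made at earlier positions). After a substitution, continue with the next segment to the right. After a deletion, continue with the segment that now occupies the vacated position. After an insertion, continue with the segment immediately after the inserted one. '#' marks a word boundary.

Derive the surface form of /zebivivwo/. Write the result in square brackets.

A Intervocalic Lenition: [zebivivwo] → [zevivivwo]
B Degemination: no change — [zevivivwo]
C Medial Vowel Deletion: [zevivivwo] → [zevvvwo]

[zevvvwo]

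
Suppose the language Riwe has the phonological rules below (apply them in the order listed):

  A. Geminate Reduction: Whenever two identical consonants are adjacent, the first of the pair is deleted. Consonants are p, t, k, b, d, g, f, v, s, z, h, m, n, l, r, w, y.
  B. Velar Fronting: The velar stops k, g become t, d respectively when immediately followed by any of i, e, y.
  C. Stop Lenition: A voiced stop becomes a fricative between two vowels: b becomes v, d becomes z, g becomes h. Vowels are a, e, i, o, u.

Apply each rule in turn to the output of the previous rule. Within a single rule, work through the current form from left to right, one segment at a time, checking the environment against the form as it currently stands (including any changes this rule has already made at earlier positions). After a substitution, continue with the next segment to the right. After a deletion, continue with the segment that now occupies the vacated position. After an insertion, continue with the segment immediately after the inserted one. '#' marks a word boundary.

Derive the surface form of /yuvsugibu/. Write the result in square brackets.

[yuvsuzivu]

A Geminate Reduction: no change — [yuvsugibu]
B Velar Fronting: [yuvsugibu] → [yuvsudibu]
C Stop Lenition: [yuvsudibu] → [yuvsuzivu]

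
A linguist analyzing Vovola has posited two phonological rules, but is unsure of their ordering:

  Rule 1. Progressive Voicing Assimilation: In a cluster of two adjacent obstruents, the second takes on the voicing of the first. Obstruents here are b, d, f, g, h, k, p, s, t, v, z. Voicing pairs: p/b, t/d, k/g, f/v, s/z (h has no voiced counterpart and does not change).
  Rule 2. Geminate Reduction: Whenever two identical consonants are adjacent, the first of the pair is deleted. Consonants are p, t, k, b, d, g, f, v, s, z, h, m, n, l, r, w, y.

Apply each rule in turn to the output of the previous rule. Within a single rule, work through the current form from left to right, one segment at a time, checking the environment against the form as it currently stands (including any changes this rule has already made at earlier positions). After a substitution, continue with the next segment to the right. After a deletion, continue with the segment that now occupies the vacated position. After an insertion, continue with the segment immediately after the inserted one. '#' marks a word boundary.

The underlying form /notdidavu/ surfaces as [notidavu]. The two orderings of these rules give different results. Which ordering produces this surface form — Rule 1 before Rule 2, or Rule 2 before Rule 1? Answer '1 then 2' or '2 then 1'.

Order 1 then 2:
  1 Progressive Voicing Assimilation: [notdidavu] → [nottidavu]
  2 Geminate Reduction: [nottidavu] → [notidavu]
  result: [notidavu]
Order 2 then 1:
  2 Geminate Reduction: no change — [notdidavu]
  1 Progressive Voicing Assimilation: [notdidavu] → [nottidavu]
  result: [nottidavu]

1 then 2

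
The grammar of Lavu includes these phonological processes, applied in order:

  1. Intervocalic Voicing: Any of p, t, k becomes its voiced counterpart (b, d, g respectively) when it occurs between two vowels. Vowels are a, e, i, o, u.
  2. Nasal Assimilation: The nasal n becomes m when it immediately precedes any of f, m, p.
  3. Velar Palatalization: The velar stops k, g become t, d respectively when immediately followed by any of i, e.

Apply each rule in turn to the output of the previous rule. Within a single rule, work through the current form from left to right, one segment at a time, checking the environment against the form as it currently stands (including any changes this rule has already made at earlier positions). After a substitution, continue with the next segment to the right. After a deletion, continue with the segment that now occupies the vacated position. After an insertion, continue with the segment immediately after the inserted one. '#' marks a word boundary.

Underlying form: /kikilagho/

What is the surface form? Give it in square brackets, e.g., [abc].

1 Intervocalic Voicing: [kikilagho] → [kigilagho]
2 Nasal Assimilation: no change — [kigilagho]
3 Velar Palatalization: [kigilagho] → [tidilagho]

[tidilagho]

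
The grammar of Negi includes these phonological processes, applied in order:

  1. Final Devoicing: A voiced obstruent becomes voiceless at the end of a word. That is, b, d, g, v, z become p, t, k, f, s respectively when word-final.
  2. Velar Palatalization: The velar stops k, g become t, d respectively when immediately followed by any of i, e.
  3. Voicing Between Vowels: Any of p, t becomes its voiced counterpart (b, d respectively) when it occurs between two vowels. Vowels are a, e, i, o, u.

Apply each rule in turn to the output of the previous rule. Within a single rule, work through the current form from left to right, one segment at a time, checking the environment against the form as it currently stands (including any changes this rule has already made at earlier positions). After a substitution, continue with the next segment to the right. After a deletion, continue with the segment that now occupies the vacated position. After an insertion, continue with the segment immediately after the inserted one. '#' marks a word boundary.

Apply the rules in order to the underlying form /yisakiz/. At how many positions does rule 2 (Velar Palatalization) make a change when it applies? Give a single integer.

1

1 Final Devoicing: [yisakiz] → [yisakis]
2 Velar Palatalization: [yisakis] → [yisatis]
3 Voicing Between Vowels: [yisatis] → [yisadis]
Rule 2 changed 1 position(s).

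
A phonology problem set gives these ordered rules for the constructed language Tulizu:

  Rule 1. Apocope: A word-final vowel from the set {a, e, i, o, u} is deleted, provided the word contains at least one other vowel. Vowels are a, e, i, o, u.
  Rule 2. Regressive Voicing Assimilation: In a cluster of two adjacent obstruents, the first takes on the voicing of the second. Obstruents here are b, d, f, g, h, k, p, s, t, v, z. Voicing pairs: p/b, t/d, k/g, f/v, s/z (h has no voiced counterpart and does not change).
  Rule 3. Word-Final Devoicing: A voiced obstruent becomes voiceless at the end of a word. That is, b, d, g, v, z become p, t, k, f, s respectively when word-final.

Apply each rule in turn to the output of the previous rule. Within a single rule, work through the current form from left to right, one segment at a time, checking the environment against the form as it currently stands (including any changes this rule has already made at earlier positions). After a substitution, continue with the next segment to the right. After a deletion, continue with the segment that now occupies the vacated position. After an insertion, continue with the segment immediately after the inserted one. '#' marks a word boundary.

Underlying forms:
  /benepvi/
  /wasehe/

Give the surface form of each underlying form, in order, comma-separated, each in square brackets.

/benepvi/:
  Rule 1 Apocope: [benepvi] → [benepv]
  Rule 2 Regressive Voicing Assimilation: [benepv] → [benebv]
  Rule 3 Word-Final Devoicing: [benebv] → [benebf]
/wasehe/:
  Rule 1 Apocope: [wasehe] → [waseh]
  Rule 2 Regressive Voicing Assimilation: no change — [waseh]
  Rule 3 Word-Final Devoicing: no change — [waseh]

[benebf], [waseh]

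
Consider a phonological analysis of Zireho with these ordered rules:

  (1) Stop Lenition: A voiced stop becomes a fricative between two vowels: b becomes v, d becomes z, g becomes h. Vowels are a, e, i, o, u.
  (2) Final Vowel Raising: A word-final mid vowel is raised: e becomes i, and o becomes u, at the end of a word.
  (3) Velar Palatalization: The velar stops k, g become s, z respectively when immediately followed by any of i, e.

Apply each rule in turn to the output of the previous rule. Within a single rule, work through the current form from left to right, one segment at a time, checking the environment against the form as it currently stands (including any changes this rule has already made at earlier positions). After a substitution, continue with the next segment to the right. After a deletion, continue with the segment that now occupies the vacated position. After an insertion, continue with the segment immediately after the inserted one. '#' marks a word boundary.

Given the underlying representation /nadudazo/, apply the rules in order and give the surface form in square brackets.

[nazuzazu]

(1) Stop Lenition: [nadudazo] → [nazuzazo]
(2) Final Vowel Raising: [nazuzazo] → [nazuzazu]
(3) Velar Palatalization: no change — [nazuzazu]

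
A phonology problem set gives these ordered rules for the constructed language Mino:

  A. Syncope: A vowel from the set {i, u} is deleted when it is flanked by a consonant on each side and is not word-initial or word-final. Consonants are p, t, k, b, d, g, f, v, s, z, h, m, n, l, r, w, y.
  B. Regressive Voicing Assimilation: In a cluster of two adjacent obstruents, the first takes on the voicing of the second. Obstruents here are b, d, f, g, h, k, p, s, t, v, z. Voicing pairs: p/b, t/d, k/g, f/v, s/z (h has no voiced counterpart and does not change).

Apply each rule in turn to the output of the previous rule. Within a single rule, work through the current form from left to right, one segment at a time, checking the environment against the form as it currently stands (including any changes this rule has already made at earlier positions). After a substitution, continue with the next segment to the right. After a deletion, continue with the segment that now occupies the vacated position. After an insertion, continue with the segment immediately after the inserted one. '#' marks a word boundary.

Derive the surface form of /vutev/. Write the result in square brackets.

[ftev]

A Syncope: [vutev] → [vtev]
B Regressive Voicing Assimilation: [vtev] → [ftev]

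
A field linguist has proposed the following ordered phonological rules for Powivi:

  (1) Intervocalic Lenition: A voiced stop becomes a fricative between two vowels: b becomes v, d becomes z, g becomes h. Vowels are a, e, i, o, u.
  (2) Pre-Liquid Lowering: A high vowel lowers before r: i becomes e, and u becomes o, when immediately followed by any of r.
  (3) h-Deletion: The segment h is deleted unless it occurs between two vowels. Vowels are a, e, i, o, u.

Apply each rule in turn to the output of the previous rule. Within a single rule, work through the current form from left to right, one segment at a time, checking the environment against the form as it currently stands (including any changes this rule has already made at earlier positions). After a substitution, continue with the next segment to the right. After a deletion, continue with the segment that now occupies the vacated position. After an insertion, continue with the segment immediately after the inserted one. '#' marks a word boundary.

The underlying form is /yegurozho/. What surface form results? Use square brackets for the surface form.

[yehorozo]

(1) Intervocalic Lenition: [yegurozho] → [yehurozho]
(2) Pre-Liquid Lowering: [yehurozho] → [yehorozho]
(3) h-Deletion: [yehorozho] → [yehorozo]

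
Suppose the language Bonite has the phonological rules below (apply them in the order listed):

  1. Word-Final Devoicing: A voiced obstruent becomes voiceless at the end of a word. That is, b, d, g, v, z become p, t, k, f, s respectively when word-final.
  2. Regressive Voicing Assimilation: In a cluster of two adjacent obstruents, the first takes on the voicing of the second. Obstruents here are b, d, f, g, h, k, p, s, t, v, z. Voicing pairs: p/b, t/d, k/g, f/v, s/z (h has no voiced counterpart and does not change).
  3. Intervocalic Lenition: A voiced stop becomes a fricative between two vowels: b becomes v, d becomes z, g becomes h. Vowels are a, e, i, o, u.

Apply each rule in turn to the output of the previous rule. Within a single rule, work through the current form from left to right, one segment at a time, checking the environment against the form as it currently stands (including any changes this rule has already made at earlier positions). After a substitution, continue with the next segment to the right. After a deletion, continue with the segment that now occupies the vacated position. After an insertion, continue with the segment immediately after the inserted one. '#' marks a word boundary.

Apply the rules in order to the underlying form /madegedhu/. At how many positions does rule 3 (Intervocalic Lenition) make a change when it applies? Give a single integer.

2

1 Word-Final Devoicing: no change — [madegedhu]
2 Regressive Voicing Assimilation: [madegedhu] → [madegethu]
3 Intervocalic Lenition: [madegethu] → [mazehethu]
Rule 3 changed 2 position(s).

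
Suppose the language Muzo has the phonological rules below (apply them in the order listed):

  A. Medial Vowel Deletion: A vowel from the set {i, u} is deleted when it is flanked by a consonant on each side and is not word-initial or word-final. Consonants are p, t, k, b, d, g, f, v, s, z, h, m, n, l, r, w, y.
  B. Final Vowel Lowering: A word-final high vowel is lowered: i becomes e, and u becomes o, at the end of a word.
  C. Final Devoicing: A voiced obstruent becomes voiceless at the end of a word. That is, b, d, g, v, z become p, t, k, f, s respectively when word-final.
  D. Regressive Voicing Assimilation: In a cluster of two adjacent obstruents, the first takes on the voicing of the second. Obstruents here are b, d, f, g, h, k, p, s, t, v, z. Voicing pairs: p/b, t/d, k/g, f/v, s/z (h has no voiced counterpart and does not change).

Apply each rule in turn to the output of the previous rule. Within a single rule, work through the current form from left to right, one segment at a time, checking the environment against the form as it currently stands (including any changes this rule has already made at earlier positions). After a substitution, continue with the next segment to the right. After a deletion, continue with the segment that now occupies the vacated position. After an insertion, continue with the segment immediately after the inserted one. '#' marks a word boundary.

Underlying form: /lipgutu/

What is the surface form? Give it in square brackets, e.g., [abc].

[lbkto]

A Medial Vowel Deletion: [lipgutu] → [lpgtu]
B Final Vowel Lowering: [lpgtu] → [lpgto]
C Final Devoicing: no change — [lpgto]
D Regressive Voicing Assimilation: [lpgto] → [lbkto]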